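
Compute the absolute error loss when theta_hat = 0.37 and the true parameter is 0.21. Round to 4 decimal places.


L = |theta_hat - theta_true|
= |0.37 - 0.21| = 0.16

0.16


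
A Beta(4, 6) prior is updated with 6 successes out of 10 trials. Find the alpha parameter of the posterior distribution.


In the Beta-Binomial conjugate update:
alpha_post = alpha_prior + successes
= 4 + 6
= 10

10


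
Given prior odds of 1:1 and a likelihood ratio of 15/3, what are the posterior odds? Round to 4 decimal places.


Posterior odds = prior odds * LR
Prior odds = 1/1 = 1.0
LR = 15/3 = 5.0
Posterior odds = 1.0 * 5.0 = 5.0

5.0


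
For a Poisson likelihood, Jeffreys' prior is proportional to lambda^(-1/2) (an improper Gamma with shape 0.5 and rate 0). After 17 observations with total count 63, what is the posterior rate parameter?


Jeffreys' prior for Poisson is proportional to lambda^(-1/2).
Posterior is Gamma(0.5 + S, 0 + n) = Gamma(0.5 + 63, 17).
Posterior rate = 0 + n = 17

17.0


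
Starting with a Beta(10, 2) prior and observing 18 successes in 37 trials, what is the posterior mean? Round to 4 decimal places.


Posterior parameters: alpha = 10 + 18 = 28
beta = 2 + 19 = 21
Posterior mean = alpha / (alpha + beta) = 28 / 49
= 0.5714

0.5714


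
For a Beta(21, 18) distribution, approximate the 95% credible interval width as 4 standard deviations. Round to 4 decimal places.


Variance of Beta(a,b) = ab / ((a+b)^2 * (a+b+1))
= 21*18 / ((39)^2 * 40)
= 0.0062
SD = sqrt(0.0062) = 0.0788
Width = 4 * SD = 0.3153

0.3153


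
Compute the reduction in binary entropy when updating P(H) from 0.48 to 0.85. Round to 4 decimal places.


H_before = -p*log2(p) - (1-p)*log2(1-p) for p=0.48: 0.9988
H_after for p=0.85: 0.6098
Reduction = 0.9988 - 0.6098 = 0.389

0.389


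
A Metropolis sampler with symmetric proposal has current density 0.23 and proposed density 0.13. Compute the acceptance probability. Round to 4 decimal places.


For symmetric proposals, acceptance = min(1, pi(x*)/pi(x))
= min(1, 0.13/0.23)
= min(1, 0.5652) = 0.5652

0.5652


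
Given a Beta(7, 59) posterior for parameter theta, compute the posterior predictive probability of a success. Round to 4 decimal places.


For a Beta-Bernoulli model, the predictive probability is the mean:
P(success) = 7/(7+59) = 7/66 = 0.1061

0.1061


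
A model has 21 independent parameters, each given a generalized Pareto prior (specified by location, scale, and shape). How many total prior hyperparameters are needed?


Each generalized Pareto prior needs 3 hyperparameters (location, scale, and shape).
Total = 3 * 21 = 63

63


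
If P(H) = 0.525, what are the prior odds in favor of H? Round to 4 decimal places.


Prior odds = P(H) / (1 - P(H))
= 0.525 / 0.475
= 1.1053

1.1053


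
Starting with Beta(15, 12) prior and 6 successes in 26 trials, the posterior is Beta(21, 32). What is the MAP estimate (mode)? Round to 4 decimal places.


The mode of Beta(a, b) when a > 1 and b > 1 is (a-1)/(a+b-2)
= (21 - 1) / (21 + 32 - 2)
= 20 / 51
= 0.3922

0.3922


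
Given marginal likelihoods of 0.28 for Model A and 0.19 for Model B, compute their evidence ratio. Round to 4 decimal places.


Ratio = ML(A) / ML(B) = 0.28/0.19
= 1.4737

1.4737


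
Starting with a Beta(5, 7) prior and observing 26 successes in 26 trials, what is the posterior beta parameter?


Posterior beta = prior beta + failures
Failures = 26 - 26 = 0
beta_post = 7 + 0 = 7

7


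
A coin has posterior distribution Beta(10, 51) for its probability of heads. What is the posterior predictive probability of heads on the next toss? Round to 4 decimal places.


Posterior predictive = E[theta] = alpha/(alpha+beta)
= 10/61
= 0.1639

0.1639


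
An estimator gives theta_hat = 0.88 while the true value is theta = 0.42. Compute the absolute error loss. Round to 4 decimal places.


The absolute error loss is |theta_hat - theta|
= |0.88 - 0.42|
= 0.46

0.46


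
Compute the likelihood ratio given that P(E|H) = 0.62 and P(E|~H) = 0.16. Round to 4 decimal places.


LR = P(E|H) / P(E|~H)
= 0.62 / 0.16 = 3.875

3.875


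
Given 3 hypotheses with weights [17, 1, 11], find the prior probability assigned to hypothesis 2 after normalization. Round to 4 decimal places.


To normalize, divide each weight by the sum of all weights.
Sum = 29
Prior(H2) = 1/29 = 0.0345

0.0345


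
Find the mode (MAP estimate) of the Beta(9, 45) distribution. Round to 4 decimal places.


For Beta(a,b) with a,b > 1:
Mode = (a-1)/(a+b-2) = (9-1)/(54-2)
= 8/52 = 0.1538

0.1538


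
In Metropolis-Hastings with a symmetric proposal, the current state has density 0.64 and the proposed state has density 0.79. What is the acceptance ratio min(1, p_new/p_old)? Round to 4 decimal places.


Ratio = p_new / p_old = 0.79 / 0.64 = 1.2344
Acceptance = min(1, 1.2344) = 1.0

1.0


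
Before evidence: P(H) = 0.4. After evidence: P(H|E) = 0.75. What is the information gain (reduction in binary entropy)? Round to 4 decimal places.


Prior entropy = 0.971
Posterior entropy = 0.8113
Information gain = 0.971 - 0.8113 = 0.1597

0.1597


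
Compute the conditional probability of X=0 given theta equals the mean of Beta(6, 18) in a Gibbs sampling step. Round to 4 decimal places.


Mean of Beta(6, 18) = 0.25
P(X=0 | theta=0.25) = 0.75

0.75


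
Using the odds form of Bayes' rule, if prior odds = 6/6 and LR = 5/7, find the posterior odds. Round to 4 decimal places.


Bayes' rule in odds form: posterior odds = prior odds * LR
= (6 * 5) / (6 * 7)
= 30/42 = 0.7143

0.7143


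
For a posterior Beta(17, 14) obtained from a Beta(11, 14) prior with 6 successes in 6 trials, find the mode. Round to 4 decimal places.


Mode = (alpha - 1) / (alpha + beta - 2)
= 16 / 29
= 0.5517

0.5517


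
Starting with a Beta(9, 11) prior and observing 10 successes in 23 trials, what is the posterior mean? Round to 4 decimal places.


Posterior parameters: alpha = 9 + 10 = 19
beta = 11 + 13 = 24
Posterior mean = alpha / (alpha + beta) = 19 / 43
= 0.4419

0.4419


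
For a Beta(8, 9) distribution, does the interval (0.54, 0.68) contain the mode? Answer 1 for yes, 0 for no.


Mode of Beta(a,b) = (a-1)/(a+b-2)
= (8-1)/(8+9-2) = 0.4667
Check: 0.54 <= 0.4667 <= 0.68?
Result: 0

0


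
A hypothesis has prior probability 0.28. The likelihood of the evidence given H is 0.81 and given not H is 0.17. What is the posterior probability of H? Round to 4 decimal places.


Using Bayes' theorem:
P(E) = 0.28 * 0.81 + 0.72 * 0.17
P(E) = 0.3492
P(H|E) = (0.28 * 0.81) / 0.3492 = 0.6495

0.6495


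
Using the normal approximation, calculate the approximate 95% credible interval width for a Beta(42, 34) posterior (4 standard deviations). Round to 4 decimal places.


Var(Beta) = 42*34/(76^2 * 77) = 0.0032
SD = 0.0567
Width ~ 4*SD = 0.2267

0.2267


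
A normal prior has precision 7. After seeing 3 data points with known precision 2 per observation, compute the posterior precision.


In the conjugate normal model, precisions add:
tau_posterior = tau_prior + n * tau_data
= 7 + 3*2 = 13

13


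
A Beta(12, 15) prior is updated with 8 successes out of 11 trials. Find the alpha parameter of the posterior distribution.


In the Beta-Binomial conjugate update:
alpha_post = alpha_prior + successes
= 12 + 8
= 20

20


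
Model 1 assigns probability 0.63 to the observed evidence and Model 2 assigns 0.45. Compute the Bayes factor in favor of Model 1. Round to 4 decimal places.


BF = P(data|M1) / P(data|M2)
= 0.63 / 0.45 = 1.4

1.4


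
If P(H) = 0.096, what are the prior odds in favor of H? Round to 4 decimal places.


Prior odds = P(H) / (1 - P(H))
= 0.096 / 0.904
= 0.1062

0.1062


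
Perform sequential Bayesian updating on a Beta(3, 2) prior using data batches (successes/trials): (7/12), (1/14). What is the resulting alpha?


Accumulate successes: 8
Posterior alpha = prior alpha + sum of successes
= 3 + 8 = 11

11


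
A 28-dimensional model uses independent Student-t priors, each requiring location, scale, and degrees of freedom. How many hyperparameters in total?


Per parameter: 3 (location, scale, and degrees of freedom).
Total = 28 * 3 = 84

84


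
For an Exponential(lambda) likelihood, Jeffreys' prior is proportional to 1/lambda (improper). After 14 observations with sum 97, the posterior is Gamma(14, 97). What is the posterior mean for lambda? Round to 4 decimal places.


Posterior = Gamma(n, sum_x) = Gamma(14, 97)
Posterior mean = shape/rate = 14/97
= 0.1443

0.1443


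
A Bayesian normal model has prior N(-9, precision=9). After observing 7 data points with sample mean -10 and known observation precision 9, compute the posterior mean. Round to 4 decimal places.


Posterior mean = (prior_precision * prior_mean + n * data_precision * data_mean) / (prior_precision + n * data_precision)
Numerator = 9*-9 + 7*9*-10 = -711
Denominator = 9 + 7*9 = 72
Posterior mean = -9.875

-9.875


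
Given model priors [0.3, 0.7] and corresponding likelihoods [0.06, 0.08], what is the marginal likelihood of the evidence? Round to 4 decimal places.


P(E) = sum_i P(M_i) P(E|M_i)
= 0.018 + 0.056
= 0.074

0.074


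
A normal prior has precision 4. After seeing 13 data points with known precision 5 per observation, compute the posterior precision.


In the conjugate normal model, precisions add:
tau_posterior = tau_prior + n * tau_data
= 4 + 13*5 = 69

69


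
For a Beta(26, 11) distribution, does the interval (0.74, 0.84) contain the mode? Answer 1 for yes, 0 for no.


Mode of Beta(a,b) = (a-1)/(a+b-2)
= (26-1)/(26+11-2) = 0.7143
Check: 0.74 <= 0.7143 <= 0.84?
Result: 0

0


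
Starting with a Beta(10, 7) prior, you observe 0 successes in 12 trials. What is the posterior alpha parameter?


For a Beta-Binomial conjugate model:
Posterior alpha = prior alpha + number of successes
= 10 + 0 = 10

10


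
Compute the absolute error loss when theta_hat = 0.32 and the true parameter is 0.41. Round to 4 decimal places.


L = |theta_hat - theta_true|
= |0.32 - 0.41| = 0.09

0.09


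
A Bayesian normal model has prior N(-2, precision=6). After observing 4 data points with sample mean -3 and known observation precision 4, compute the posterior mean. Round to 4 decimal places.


Posterior mean = (prior_precision * prior_mean + n * data_precision * data_mean) / (prior_precision + n * data_precision)
Numerator = 6*-2 + 4*4*-3 = -60
Denominator = 6 + 4*4 = 22
Posterior mean = -2.7273

-2.7273


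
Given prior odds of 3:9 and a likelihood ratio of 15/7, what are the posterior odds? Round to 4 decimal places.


Posterior odds = prior odds * LR
Prior odds = 3/9 = 0.3333
LR = 15/7 = 2.1429
Posterior odds = 0.3333 * 2.1429 = 0.7143

0.7143


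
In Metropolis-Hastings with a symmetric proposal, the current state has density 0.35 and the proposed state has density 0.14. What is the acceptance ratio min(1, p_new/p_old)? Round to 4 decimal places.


Ratio = p_new / p_old = 0.14 / 0.35 = 0.4
Acceptance = min(1, 0.4) = 0.4

0.4


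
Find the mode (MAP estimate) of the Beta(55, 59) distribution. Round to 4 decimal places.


For Beta(a,b) with a,b > 1:
Mode = (a-1)/(a+b-2) = (55-1)/(114-2)
= 54/112 = 0.4821

0.4821


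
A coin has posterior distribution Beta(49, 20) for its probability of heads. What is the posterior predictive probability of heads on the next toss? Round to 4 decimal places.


Posterior predictive = E[theta] = alpha/(alpha+beta)
= 49/69
= 0.7101

0.7101


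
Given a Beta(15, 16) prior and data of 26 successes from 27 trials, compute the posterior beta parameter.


Number of failures = 27 - 26 = 1
Posterior beta = 16 + 1 = 17

17


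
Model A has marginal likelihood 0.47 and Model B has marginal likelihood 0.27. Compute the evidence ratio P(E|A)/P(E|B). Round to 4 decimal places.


Evidence ratio = P(E|A) / P(E|B)
= 0.47 / 0.27
= 1.7407

1.7407


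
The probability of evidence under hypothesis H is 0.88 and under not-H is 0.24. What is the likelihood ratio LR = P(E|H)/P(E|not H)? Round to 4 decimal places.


LR = 0.88 / 0.24
= 3.6667

3.6667


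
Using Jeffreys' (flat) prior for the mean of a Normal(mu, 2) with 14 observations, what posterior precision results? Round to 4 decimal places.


Flat prior means prior precision is 0.
Posterior precision = n / sigma^2 = 14/2 = 7.0

7.0


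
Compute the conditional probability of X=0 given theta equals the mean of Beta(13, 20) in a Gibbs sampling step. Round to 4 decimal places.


Mean of Beta(13, 20) = 0.3939
P(X=0 | theta=0.3939) = 0.6061

0.6061


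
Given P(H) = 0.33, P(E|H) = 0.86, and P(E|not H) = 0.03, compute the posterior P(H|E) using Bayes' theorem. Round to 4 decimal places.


By Bayes' theorem: P(H|E) = P(E|H)*P(H) / P(E)
P(E) = P(E|H)*P(H) + P(E|not H)*P(not H)
P(E) = 0.86*0.33 + 0.03*0.67 = 0.3039
P(H|E) = 0.86*0.33 / 0.3039 = 0.9339

0.9339


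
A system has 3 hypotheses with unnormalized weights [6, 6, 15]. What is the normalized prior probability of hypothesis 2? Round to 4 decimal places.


The normalized prior is the weight divided by the total.
Total weight = 27
P(H2) = 6 / 27 = 0.2222

0.2222


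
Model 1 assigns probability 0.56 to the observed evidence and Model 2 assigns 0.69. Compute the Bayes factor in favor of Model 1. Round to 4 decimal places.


BF = P(data|M1) / P(data|M2)
= 0.56 / 0.69 = 0.8116

0.8116


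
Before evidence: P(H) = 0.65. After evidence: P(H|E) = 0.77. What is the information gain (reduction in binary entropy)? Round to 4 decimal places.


Prior entropy = 0.9341
Posterior entropy = 0.778
Information gain = 0.9341 - 0.778 = 0.1561

0.1561


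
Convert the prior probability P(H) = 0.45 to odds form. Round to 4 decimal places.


P(not H) = 1 - 0.45 = 0.55
Odds = 0.45 / 0.55 = 0.8182

0.8182


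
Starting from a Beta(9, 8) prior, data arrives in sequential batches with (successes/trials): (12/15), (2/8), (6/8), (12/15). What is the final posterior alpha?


In sequential Bayesian updating, we sum all successes.
Total successes = 32
Final alpha = 9 + 32 = 41

41


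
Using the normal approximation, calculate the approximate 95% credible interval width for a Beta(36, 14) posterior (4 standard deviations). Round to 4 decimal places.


Var(Beta) = 36*14/(50^2 * 51) = 0.004
SD = 0.0629
Width ~ 4*SD = 0.2515

0.2515


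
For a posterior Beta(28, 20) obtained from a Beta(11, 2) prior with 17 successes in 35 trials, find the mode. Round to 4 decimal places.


Mode = (alpha - 1) / (alpha + beta - 2)
= 27 / 46
= 0.587

0.587


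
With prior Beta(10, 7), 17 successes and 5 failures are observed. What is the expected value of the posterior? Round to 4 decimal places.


Posterior = Beta(27, 12)
E[theta] = alpha/(alpha+beta)
= 27/39 = 0.6923

0.6923


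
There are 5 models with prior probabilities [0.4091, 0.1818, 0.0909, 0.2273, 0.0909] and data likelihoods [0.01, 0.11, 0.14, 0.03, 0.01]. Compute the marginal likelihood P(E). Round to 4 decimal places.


P(E) = sum over models of P(M_i) * P(E|M_i)
= 0.4091*0.01 + 0.1818*0.11 + 0.0909*0.14 + 0.2273*0.03 + 0.0909*0.01
= 0.0445

0.0445


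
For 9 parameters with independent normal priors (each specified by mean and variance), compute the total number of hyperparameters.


A normal prior has 2 hyperparameters per parameter.
Total = 9 * 2 = 18

18


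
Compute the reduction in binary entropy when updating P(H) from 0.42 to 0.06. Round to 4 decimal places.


H_before = -p*log2(p) - (1-p)*log2(1-p) for p=0.42: 0.9815
H_after for p=0.06: 0.3274
Reduction = 0.9815 - 0.3274 = 0.654

0.654


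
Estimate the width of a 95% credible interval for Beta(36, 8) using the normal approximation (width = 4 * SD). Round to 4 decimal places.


For Beta(a,b): Var = ab/((a+b)^2(a+b+1))
Var = 0.0033, SD = 0.0575
Approximate 95% CI width = 4 * 0.0575 = 0.23

0.23


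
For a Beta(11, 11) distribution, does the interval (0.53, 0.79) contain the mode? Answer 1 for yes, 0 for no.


Mode of Beta(a,b) = (a-1)/(a+b-2)
= (11-1)/(11+11-2) = 0.5
Check: 0.53 <= 0.5 <= 0.79?
Result: 0

0


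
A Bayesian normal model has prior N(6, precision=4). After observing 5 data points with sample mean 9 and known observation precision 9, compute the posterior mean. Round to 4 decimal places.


Posterior mean = (prior_precision * prior_mean + n * data_precision * data_mean) / (prior_precision + n * data_precision)
Numerator = 4*6 + 5*9*9 = 429
Denominator = 4 + 5*9 = 49
Posterior mean = 8.7551

8.7551


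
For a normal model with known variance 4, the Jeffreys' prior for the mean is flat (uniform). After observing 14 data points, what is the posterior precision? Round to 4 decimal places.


Jeffreys' prior for normal mean (known variance) is flat.
Prior precision = 0.
Posterior precision = prior_prec + n/sigma^2 = 0 + 14/4
= 3.5

3.5


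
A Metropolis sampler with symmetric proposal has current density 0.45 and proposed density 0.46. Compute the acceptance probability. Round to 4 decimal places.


For symmetric proposals, acceptance = min(1, pi(x*)/pi(x))
= min(1, 0.46/0.45)
= min(1, 1.0222) = 1.0

1.0


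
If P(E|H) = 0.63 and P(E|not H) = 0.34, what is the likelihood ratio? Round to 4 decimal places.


Likelihood ratio = P(E|H) / P(E|not H)
= 0.63 / 0.34
= 1.8529

1.8529


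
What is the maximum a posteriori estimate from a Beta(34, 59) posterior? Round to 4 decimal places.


The MAP estimate equals the mode of the distribution.
Mode of Beta(a,b) = (a-1)/(a+b-2)
= 33/91
= 0.3626

0.3626


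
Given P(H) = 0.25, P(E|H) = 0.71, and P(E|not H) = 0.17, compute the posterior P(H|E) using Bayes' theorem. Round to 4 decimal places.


By Bayes' theorem: P(H|E) = P(E|H)*P(H) / P(E)
P(E) = P(E|H)*P(H) + P(E|not H)*P(not H)
P(E) = 0.71*0.25 + 0.17*0.75 = 0.305
P(H|E) = 0.71*0.25 / 0.305 = 0.582

0.582


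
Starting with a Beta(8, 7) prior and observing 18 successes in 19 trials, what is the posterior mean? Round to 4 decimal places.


Posterior parameters: alpha = 8 + 18 = 26
beta = 7 + 1 = 8
Posterior mean = alpha / (alpha + beta) = 26 / 34
= 0.7647

0.7647


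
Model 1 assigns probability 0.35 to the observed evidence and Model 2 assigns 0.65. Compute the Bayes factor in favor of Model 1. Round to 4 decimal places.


BF = P(data|M1) / P(data|M2)
= 0.35 / 0.65 = 0.5385

0.5385


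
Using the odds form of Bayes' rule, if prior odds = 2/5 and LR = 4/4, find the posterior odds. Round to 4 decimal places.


Bayes' rule in odds form: posterior odds = prior odds * LR
= (2 * 4) / (5 * 4)
= 8/20 = 0.4

0.4


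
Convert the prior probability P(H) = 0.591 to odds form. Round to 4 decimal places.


P(not H) = 1 - 0.591 = 0.409
Odds = 0.591 / 0.409 = 1.445

1.445


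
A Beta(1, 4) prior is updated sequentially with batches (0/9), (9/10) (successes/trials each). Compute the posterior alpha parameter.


Sequential conjugate updating is equivalent to a single batch update.
Total successes across all batches = 9
alpha_posterior = alpha_prior + total_successes = 1 + 9
= 10

10


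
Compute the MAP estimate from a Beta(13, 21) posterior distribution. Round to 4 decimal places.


MAP = mode of Beta distribution
= (alpha - 1)/(alpha + beta - 2)
= (13-1)/(13+21-2)
= 12/32 = 0.375

0.375


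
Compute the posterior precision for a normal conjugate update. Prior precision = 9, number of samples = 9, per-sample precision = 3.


tau_post = tau_0 + n * tau
= 9 + 9 * 3 = 36

36


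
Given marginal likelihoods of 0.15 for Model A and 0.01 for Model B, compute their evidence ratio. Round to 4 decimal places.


Ratio = ML(A) / ML(B) = 0.15/0.01
= 15.0

15.0


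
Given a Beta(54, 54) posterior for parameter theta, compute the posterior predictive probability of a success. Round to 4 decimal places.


For a Beta-Bernoulli model, the predictive probability is the mean:
P(success) = 54/(54+54) = 54/108 = 0.5

0.5


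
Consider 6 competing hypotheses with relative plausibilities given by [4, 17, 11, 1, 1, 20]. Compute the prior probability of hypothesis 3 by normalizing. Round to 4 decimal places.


Sum of weights = 4 + 17 + 11 + 1 + 1 + 20 = 54
Normalized prior for H3 = 11 / 54
= 0.2037

0.2037


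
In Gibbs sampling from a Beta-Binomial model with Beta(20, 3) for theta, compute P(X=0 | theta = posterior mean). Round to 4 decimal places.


Posterior mean = alpha/(alpha+beta) = 20/23 = 0.8696
P(X=0|theta=mean) = 1 - theta = 0.1304

0.1304


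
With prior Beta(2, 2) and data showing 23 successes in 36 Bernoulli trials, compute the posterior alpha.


Conjugate update: alpha_posterior = alpha_prior + k
= 2 + 23 = 25

25


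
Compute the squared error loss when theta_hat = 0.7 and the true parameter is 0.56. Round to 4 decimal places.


L = (theta_hat - theta_true)^2
= (0.7 - 0.56)^2
= 0.14^2 = 0.0196

0.0196


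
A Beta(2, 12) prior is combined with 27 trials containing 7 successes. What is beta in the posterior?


In conjugate updating:
beta_posterior = beta_prior + (n - k)
= 12 + (27 - 7)
= 12 + 20 = 32

32


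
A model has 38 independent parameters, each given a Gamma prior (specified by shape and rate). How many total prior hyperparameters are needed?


Each Gamma prior needs 2 hyperparameters (shape and rate).
Total = 2 * 38 = 76

76


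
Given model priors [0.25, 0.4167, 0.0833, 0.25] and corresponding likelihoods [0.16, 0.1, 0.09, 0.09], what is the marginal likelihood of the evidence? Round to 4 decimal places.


P(E) = sum_i P(M_i) P(E|M_i)
= 0.04 + 0.0417 + 0.0075 + 0.0225
= 0.1117

0.1117


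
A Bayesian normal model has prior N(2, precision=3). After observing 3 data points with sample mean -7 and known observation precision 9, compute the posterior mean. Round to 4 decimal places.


Posterior mean = (prior_precision * prior_mean + n * data_precision * data_mean) / (prior_precision + n * data_precision)
Numerator = 3*2 + 3*9*-7 = -183
Denominator = 3 + 3*9 = 30
Posterior mean = -6.1

-6.1


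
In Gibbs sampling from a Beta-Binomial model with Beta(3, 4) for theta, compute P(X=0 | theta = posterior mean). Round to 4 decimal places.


Posterior mean = alpha/(alpha+beta) = 3/7 = 0.4286
P(X=0|theta=mean) = 1 - theta = 0.5714

0.5714


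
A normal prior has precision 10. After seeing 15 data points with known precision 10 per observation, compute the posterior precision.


In the conjugate normal model, precisions add:
tau_posterior = tau_prior + n * tau_data
= 10 + 15*10 = 160

160


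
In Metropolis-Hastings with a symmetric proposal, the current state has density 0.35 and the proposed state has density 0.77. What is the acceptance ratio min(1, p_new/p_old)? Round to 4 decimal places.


Ratio = p_new / p_old = 0.77 / 0.35 = 2.2
Acceptance = min(1, 2.2) = 1.0

1.0


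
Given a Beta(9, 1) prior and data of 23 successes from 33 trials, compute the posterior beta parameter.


Number of failures = 33 - 23 = 10
Posterior beta = 1 + 10 = 11

11


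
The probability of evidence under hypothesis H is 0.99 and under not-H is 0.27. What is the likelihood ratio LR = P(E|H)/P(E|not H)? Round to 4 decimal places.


LR = 0.99 / 0.27
= 3.6667

3.6667


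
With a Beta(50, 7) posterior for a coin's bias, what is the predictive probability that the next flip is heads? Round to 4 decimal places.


The predictive probability equals the posterior mean.
P(next = heads) = alpha / (alpha + beta)
= 50 / 57 = 0.8772

0.8772


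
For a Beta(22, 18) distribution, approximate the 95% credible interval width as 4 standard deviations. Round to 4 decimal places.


Variance of Beta(a,b) = ab / ((a+b)^2 * (a+b+1))
= 22*18 / ((40)^2 * 41)
= 0.006
SD = sqrt(0.006) = 0.0777
Width = 4 * SD = 0.3108

0.3108


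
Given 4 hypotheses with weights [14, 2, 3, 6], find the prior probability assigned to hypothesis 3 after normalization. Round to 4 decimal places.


To normalize, divide each weight by the sum of all weights.
Sum = 25
Prior(H3) = 3/25 = 0.12

0.12


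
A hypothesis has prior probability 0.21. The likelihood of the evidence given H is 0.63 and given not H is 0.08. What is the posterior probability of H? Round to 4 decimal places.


Using Bayes' theorem:
P(E) = 0.21 * 0.63 + 0.79 * 0.08
P(E) = 0.1955
P(H|E) = (0.21 * 0.63) / 0.1955 = 0.6767

0.6767


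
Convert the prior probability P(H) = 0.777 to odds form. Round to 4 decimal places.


P(not H) = 1 - 0.777 = 0.223
Odds = 0.777 / 0.223 = 3.4843

3.4843


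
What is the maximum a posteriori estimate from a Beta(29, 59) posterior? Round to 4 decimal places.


The MAP estimate equals the mode of the distribution.
Mode of Beta(a,b) = (a-1)/(a+b-2)
= 28/86
= 0.3256

0.3256


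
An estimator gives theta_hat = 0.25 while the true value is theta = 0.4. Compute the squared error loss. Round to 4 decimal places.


The squared error loss is (theta_hat - theta)^2
= (0.25 - 0.4)^2
= (-0.15)^2 = 0.0225

0.0225


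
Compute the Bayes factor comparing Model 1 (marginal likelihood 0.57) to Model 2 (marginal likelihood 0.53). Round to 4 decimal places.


BF12 = marginal likelihood of M1 / marginal likelihood of M2
= 0.57/0.53
= 1.0755

1.0755


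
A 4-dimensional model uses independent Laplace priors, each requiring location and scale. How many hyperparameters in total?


Per parameter: 2 (location and scale).
Total = 4 * 2 = 8

8


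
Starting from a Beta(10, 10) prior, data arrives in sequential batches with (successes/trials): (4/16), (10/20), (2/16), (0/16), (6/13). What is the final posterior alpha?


In sequential Bayesian updating, we sum all successes.
Total successes = 22
Final alpha = 10 + 22 = 32

32


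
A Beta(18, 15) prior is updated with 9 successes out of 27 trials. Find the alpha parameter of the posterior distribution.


In the Beta-Binomial conjugate update:
alpha_post = alpha_prior + successes
= 18 + 9
= 27

27


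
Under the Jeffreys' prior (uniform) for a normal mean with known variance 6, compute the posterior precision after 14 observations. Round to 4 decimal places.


Prior precision = 0 (flat prior).
Post. prec. = 0 + n/var = 14/6 = 2.3333

2.3333


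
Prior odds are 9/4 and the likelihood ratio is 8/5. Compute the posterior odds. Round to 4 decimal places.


Posterior odds = prior odds * likelihood ratio
= (9/4) * (8/5)
= 72 / 20
= 3.6

3.6


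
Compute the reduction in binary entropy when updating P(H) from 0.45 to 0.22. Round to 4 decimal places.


H_before = -p*log2(p) - (1-p)*log2(1-p) for p=0.45: 0.9928
H_after for p=0.22: 0.7602
Reduction = 0.9928 - 0.7602 = 0.2326

0.2326


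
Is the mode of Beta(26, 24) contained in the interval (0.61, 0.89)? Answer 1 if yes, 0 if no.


Mode = (a-1)/(a+b-2) = 25/48 = 0.5208
Interval: (0.61, 0.89)
Contains mode? 0

0


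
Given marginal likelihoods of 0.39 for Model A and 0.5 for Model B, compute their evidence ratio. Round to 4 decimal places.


Ratio = ML(A) / ML(B) = 0.39/0.5
= 0.78

0.78


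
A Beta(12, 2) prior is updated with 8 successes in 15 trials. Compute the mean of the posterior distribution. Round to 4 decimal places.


After update: Beta(20, 9)
Mean = 20 / (20 + 9) = 20 / 29
= 0.6897

0.6897


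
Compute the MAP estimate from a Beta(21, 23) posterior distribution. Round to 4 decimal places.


MAP = mode of Beta distribution
= (alpha - 1)/(alpha + beta - 2)
= (21-1)/(21+23-2)
= 20/42 = 0.4762

0.4762


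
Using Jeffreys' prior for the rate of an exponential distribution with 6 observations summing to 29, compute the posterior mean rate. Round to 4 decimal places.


Jeffreys' prior leads to posterior Gamma(6, 29).
Mean = 6/29 = 0.2069

0.2069


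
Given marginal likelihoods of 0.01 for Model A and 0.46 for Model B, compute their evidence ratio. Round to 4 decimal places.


Ratio = ML(A) / ML(B) = 0.01/0.46
= 0.0217

0.0217


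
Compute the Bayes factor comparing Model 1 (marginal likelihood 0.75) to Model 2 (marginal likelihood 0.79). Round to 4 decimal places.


BF12 = marginal likelihood of M1 / marginal likelihood of M2
= 0.75/0.79
= 0.9494

0.9494


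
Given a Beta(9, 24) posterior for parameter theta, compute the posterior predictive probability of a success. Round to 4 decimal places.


For a Beta-Bernoulli model, the predictive probability is the mean:
P(success) = 9/(9+24) = 9/33 = 0.2727

0.2727


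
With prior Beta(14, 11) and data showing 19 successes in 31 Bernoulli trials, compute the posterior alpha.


Conjugate update: alpha_posterior = alpha_prior + k
= 14 + 19 = 33

33


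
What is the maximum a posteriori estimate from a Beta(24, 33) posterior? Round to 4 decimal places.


The MAP estimate equals the mode of the distribution.
Mode of Beta(a,b) = (a-1)/(a+b-2)
= 23/55
= 0.4182

0.4182


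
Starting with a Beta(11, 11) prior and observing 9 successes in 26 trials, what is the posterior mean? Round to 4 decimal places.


Posterior parameters: alpha = 11 + 9 = 20
beta = 11 + 17 = 28
Posterior mean = alpha / (alpha + beta) = 20 / 48
= 0.4167

0.4167


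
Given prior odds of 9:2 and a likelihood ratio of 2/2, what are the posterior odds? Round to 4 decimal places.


Posterior odds = prior odds * LR
Prior odds = 9/2 = 4.5
LR = 2/2 = 1.0
Posterior odds = 4.5 * 1.0 = 4.5

4.5


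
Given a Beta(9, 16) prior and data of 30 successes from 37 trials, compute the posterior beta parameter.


Number of failures = 37 - 30 = 7
Posterior beta = 16 + 7 = 23

23


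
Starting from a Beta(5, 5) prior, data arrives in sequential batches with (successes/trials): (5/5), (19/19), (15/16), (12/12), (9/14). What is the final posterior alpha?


In sequential Bayesian updating, we sum all successes.
Total successes = 60
Final alpha = 5 + 60 = 65

65


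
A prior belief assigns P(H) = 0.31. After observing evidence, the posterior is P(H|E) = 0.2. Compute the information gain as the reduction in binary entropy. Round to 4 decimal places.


H(prior) = -0.31*log2(0.31) - 0.69*log2(0.69)
= 0.8932
H(post) = -0.2*log2(0.2) - 0.8*log2(0.8)
= 0.7219
IG = 0.8932 - 0.7219 = 0.1712

0.1712


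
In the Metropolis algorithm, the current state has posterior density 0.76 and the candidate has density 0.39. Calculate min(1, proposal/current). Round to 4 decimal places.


Ratio = 0.39/0.76 = 0.5132
Acceptance probability = min(1, 0.5132)
= 0.5132

0.5132


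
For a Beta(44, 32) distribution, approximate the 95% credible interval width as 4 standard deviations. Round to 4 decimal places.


Variance of Beta(a,b) = ab / ((a+b)^2 * (a+b+1))
= 44*32 / ((76)^2 * 77)
= 0.0032
SD = sqrt(0.0032) = 0.0563
Width = 4 * SD = 0.2251

0.2251


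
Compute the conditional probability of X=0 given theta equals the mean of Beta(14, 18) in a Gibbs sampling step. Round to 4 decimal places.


Mean of Beta(14, 18) = 0.4375
P(X=0 | theta=0.4375) = 0.5625

0.5625


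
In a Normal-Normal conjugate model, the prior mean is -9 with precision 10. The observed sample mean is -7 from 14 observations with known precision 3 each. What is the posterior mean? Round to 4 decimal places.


Posterior precision = tau0 + n*tau = 10 + 14*3 = 52
Posterior mean = (tau0*mu0 + n*tau*xbar) / posterior_precision
= (10*-9 + 14*3*-7) / 52
= -384 / 52 = -7.3846

-7.3846


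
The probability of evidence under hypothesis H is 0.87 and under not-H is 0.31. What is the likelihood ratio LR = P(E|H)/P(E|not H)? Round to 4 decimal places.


LR = 0.87 / 0.31
= 2.8065

2.8065


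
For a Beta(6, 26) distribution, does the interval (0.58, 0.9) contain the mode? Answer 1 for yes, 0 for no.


Mode of Beta(a,b) = (a-1)/(a+b-2)
= (6-1)/(6+26-2) = 0.1667
Check: 0.58 <= 0.1667 <= 0.9?
Result: 0

0


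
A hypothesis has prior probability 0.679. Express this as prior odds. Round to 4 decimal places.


Odds = P(H) / P(not H) = 0.679 / 0.321
= 2.1153

2.1153


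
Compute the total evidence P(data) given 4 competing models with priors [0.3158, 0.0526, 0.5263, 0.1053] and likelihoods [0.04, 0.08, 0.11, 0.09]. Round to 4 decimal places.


Marginal likelihood = sum P(model_i) * P(data|model_i)
Model 1: 0.3158 * 0.04 = 0.0126
Model 2: 0.0526 * 0.08 = 0.0042
Model 3: 0.5263 * 0.11 = 0.0579
Model 4: 0.1053 * 0.09 = 0.0095
Total = 0.0842

0.0842


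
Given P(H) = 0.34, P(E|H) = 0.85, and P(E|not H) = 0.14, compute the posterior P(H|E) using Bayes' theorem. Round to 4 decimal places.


By Bayes' theorem: P(H|E) = P(E|H)*P(H) / P(E)
P(E) = P(E|H)*P(H) + P(E|not H)*P(not H)
P(E) = 0.85*0.34 + 0.14*0.66 = 0.3814
P(H|E) = 0.85*0.34 / 0.3814 = 0.7577

0.7577


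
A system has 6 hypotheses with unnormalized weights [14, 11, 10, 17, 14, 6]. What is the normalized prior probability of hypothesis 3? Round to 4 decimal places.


The normalized prior is the weight divided by the total.
Total weight = 72
P(H3) = 10 / 72 = 0.1389

0.1389


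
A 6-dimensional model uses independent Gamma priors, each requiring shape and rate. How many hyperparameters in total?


Per parameter: 2 (shape and rate).
Total = 6 * 2 = 12

12


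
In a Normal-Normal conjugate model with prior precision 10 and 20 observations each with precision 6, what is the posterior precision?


Posterior precision = prior precision + n * observation precision
= 10 + 20 * 6
= 10 + 120 = 130

130


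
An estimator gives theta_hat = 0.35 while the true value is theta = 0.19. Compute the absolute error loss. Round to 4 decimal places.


The absolute error loss is |theta_hat - theta|
= |0.35 - 0.19|
= 0.16

0.16


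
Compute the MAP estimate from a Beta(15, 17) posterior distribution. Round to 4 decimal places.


MAP = mode of Beta distribution
= (alpha - 1)/(alpha + beta - 2)
= (15-1)/(15+17-2)
= 14/30 = 0.4667

0.4667


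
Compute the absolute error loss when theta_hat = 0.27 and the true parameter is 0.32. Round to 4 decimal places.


L = |theta_hat - theta_true|
= |0.27 - 0.32| = 0.05

0.05


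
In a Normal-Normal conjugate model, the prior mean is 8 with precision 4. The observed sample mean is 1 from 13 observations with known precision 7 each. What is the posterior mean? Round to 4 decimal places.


Posterior precision = tau0 + n*tau = 4 + 13*7 = 95
Posterior mean = (tau0*mu0 + n*tau*xbar) / posterior_precision
= (4*8 + 13*7*1) / 95
= 123 / 95 = 1.2947

1.2947


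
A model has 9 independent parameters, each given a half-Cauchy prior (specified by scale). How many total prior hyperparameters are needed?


Each half-Cauchy prior needs 1 hyperparameter (scale).
Total = 1 * 9 = 9

9


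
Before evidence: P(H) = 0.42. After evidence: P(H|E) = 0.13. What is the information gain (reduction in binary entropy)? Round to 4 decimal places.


Prior entropy = 0.9815
Posterior entropy = 0.5574
Information gain = 0.9815 - 0.5574 = 0.424

0.424


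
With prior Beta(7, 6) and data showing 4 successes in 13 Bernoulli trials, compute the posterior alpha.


Conjugate update: alpha_posterior = alpha_prior + k
= 7 + 4 = 11

11


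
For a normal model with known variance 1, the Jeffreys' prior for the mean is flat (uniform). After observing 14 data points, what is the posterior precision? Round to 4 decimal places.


Jeffreys' prior for normal mean (known variance) is flat.
Prior precision = 0.
Posterior precision = prior_prec + n/sigma^2 = 0 + 14/1
= 14.0

14.0


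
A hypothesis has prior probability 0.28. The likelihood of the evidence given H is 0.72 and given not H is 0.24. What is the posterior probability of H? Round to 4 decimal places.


Using Bayes' theorem:
P(E) = 0.28 * 0.72 + 0.72 * 0.24
P(E) = 0.3744
P(H|E) = (0.28 * 0.72) / 0.3744 = 0.5385

0.5385


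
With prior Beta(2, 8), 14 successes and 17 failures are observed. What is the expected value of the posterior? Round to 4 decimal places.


Posterior = Beta(16, 25)
E[theta] = alpha/(alpha+beta)
= 16/41 = 0.3902

0.3902


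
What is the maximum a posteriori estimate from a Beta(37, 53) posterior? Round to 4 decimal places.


The MAP estimate equals the mode of the distribution.
Mode of Beta(a,b) = (a-1)/(a+b-2)
= 36/88
= 0.4091

0.4091


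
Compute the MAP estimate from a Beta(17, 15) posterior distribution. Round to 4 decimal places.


MAP = mode of Beta distribution
= (alpha - 1)/(alpha + beta - 2)
= (17-1)/(17+15-2)
= 16/30 = 0.5333

0.5333


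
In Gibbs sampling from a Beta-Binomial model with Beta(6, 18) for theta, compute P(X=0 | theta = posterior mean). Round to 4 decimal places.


Posterior mean = alpha/(alpha+beta) = 6/24 = 0.25
P(X=0|theta=mean) = 1 - theta = 0.75

0.75


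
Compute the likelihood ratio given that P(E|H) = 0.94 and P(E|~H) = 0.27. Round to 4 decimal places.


LR = P(E|H) / P(E|~H)
= 0.94 / 0.27 = 3.4815

3.4815


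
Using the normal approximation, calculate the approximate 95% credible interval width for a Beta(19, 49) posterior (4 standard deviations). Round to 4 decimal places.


Var(Beta) = 19*49/(68^2 * 69) = 0.0029
SD = 0.054
Width ~ 4*SD = 0.2161

0.2161


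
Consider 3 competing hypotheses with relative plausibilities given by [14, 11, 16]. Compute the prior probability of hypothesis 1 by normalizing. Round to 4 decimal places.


Sum of weights = 14 + 11 + 16 = 41
Normalized prior for H1 = 14 / 41
= 0.3415

0.3415


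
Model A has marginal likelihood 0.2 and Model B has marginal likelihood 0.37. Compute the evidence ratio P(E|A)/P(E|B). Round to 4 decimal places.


Evidence ratio = P(E|A) / P(E|B)
= 0.2 / 0.37
= 0.5405

0.5405


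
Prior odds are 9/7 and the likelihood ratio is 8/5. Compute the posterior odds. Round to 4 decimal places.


Posterior odds = prior odds * likelihood ratio
= (9/7) * (8/5)
= 72 / 35
= 2.0571

2.0571


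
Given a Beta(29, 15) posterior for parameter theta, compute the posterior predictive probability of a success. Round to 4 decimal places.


For a Beta-Bernoulli model, the predictive probability is the mean:
P(success) = 29/(29+15) = 29/44 = 0.6591

0.6591


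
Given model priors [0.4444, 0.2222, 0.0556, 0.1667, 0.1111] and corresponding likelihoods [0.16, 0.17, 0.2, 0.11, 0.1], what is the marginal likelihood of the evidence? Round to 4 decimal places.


P(E) = sum_i P(M_i) P(E|M_i)
= 0.0711 + 0.0378 + 0.0111 + 0.0183 + 0.0111
= 0.1494

0.1494


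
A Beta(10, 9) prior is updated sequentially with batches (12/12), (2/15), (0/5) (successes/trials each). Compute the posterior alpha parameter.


Sequential conjugate updating is equivalent to a single batch update.
Total successes across all batches = 14
alpha_posterior = alpha_prior + total_successes = 10 + 14
= 24

24


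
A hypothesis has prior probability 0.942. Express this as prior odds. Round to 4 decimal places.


Odds = P(H) / P(not H) = 0.942 / 0.058
= 16.2414

16.2414


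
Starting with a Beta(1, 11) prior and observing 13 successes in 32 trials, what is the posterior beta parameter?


Posterior beta = prior beta + failures
Failures = 32 - 13 = 19
beta_post = 11 + 19 = 30

30


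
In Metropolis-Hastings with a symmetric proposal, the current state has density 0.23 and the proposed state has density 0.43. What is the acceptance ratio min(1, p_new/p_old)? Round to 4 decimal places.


Ratio = p_new / p_old = 0.43 / 0.23 = 1.8696
Acceptance = min(1, 1.8696) = 1.0

1.0


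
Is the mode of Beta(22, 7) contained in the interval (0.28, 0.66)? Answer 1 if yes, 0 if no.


Mode = (a-1)/(a+b-2) = 21/27 = 0.7778
Interval: (0.28, 0.66)
Contains mode? 0

0


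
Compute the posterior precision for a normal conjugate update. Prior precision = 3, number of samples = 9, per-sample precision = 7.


tau_post = tau_0 + n * tau
= 3 + 9 * 7 = 66

66


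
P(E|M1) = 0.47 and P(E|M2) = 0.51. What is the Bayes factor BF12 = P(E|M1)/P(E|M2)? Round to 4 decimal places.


Bayes factor BF12 = P(E|M1) / P(E|M2)
= 0.47 / 0.51
= 0.9216

0.9216
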